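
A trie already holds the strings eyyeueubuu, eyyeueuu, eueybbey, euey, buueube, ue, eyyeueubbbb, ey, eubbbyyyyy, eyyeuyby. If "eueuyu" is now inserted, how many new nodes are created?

3

"eue" is already a path in the trie; the remaining "uyu" must be added.
Each of the 3 remaining characters creates one node.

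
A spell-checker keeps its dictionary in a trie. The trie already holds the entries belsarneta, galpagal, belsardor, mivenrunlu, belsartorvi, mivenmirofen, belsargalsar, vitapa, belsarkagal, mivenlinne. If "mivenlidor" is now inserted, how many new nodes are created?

"mivenli" is already a path in the trie; the remaining "dor" must be added.
So 10 − 7 = 3 new nodes.

3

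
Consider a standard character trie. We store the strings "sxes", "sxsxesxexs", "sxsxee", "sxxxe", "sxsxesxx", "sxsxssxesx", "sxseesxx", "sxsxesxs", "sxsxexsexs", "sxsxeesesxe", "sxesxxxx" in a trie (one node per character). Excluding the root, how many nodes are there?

Trace insertions, counting only characters that open a new branch:
  "sxes" → 4 new (s, x, e, s)
  "sxsxesxexs" → prefix "sx" already present; 8 new (s, x, e, s, x, e, x, s)
  "sxsxee" → prefix "sxsxe" already present; 1 new (e)
  "sxxxe" → prefix "sx" already present; 3 new (x, x, e)
  "sxsxesxx" → prefix "sxsxesx" already present; 1 new (x)
  "sxsxssxesx" → prefix "sxsx" already present; 6 new (s, s, x, e, s, x)
  "sxseesxx" → prefix "sxs" already present; 5 new (e, e, s, x, x)
  "sxsxesxs" → prefix "sxsxesx" already present; 1 new (s)
  "sxsxexsexs" → prefix "sxsxe" already present; 5 new (x, s, e, x, s)
  "sxsxeesesxe" → prefix "sxsxee" already present; 5 new (s, e, s, x, e)
  "sxesxxxx" → prefix "sxes" already present; 4 new (x, x, x, x)
Total nodes = 4 + 8 + 1 + 3 + 1 + 6 + 5 + 1 + 5 + 5 + 4 = 43

43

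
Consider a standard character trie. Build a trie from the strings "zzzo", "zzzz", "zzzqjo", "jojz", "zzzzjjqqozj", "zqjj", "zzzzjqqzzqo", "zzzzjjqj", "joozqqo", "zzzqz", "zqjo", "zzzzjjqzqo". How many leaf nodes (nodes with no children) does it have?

11

A leaf is a node with no children — equivalently, the end of a word that is not a proper prefix of any other stored word.
Those words: "jojz", "joozqqo", "zqjj", "zqjo", "zzzo", "zzzqjo", "zzzqz", "zzzzjjqj", "zzzzjjqqozj", "zzzzjjqzqo", "zzzzjqqzzqo"
Leaf count: 11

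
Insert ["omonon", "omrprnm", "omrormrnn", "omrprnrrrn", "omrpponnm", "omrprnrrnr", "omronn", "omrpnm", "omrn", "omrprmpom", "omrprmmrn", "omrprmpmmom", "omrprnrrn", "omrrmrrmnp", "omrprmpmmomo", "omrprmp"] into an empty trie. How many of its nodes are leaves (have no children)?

13

Leaves are exactly the stored words that no other stored word extends.
Those words: "omonon", "omrn", "omronn", "omrormrnn", "omrpnm", "omrpponnm", "omrprmmrn", "omrprmpmmomo", "omrprmpom", "omrprnm", "omrprnrrnr", "omrprnrrrn", "omrrmrrmnp"
Leaf count: 13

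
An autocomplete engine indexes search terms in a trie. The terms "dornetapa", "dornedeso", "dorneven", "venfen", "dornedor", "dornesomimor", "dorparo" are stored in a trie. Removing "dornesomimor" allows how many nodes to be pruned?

A node on "dornesomimor"'s path can go only if nothing else ends at it or branches off below it.
The suffix "somimor" (7 nodes) is used only by "dornesomimor"; the node for "dorne" still has the child "t", so pruning stops there.
Nodes removed: 7

7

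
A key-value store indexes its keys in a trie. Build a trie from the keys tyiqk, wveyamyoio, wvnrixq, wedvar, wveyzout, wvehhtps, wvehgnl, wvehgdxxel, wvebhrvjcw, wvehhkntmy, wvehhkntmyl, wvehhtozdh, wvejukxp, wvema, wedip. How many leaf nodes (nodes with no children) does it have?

Leaves are exactly the stored words that no other stored word extends.
Those words: "tyiqk", "wedip", "wedvar", "wvebhrvjcw", "wvehgdxxel", "wvehgnl", "wvehhkntmyl", "wvehhtozdh", "wvehhtps", "wvejukxp", "wvema", "wveyamyoio", "wveyzout", "wvnrixq"
Leaf count: 14

14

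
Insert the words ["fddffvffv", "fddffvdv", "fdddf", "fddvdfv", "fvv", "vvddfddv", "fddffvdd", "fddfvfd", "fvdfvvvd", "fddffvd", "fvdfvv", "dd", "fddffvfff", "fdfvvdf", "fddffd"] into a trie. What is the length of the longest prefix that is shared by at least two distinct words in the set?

Look for the deepest trie node that still has at least two words in its subtree.
"fddffvfff" and "fddffvffv" agree on "fddffvff" (8 characters) before diverging; nothing deeper is shared.
Longest shared-prefix length: 8

8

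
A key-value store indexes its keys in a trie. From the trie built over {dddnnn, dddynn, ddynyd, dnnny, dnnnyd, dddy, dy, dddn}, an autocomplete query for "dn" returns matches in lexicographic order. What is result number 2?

DFS of the "dn" subtree visits, in order: "dnnny", "dnnnyd"
The 2nd is dnnnyd.

dnnnyd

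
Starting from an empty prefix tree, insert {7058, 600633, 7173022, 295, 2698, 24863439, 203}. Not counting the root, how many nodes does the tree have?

31

Count nodes per top-level branch (shared prefixes stored once):
  '2'-branch (203, 24863439, 2698, 295): 15 nodes
  '6'-branch (600633): 6 nodes
  '7'-branch (7058, 7173022): 10 nodes
Sum: 31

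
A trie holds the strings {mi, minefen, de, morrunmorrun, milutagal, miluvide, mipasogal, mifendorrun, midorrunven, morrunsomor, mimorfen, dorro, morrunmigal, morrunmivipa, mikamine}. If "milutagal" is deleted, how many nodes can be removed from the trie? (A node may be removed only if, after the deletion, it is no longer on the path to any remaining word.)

A node on "milutagal"'s path can go only if nothing else ends at it or branches off below it.
The suffix "tagal" (5 nodes) is used only by "milutagal"; the node for "milu" still has the child "v", so pruning stops there.
Nodes removed: 5

5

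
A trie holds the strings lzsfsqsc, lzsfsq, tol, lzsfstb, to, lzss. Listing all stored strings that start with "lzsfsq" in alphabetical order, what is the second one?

DFS of the "lzsfsq" subtree visits, in order: "lzsfsq", "lzsfsqsc"
The 2nd is lzsfsqsc.

lzsfsqsc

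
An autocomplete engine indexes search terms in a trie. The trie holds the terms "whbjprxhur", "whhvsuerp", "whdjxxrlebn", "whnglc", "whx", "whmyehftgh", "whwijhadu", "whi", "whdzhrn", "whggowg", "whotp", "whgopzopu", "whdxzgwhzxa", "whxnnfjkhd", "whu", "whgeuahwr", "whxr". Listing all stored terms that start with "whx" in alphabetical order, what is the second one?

DFS of the "whx" subtree visits, in order: "whx", "whxnnfjkhd", "whxr"
Position 2: whxnnfjkhd

whxnnfjkhd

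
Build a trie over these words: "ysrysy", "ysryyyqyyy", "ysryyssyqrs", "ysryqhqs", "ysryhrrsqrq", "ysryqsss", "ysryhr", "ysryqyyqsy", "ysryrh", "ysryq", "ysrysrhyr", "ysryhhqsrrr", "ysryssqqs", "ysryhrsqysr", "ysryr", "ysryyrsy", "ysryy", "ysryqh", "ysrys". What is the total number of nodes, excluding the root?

61

Trace insertions, counting only characters that open a new branch:
  "ysrysy" → 6 new (y, s, r, y, s, y)
  "ysryyyqyyy" → prefix "ysry" already present; 6 new (y, y, q, y, y, y)
  "ysryyssyqrs" → prefix "ysryy" already present; 6 new (s, s, y, q, r, s)
  "ysryqhqs" → prefix "ysry" already present; 4 new (q, h, q, s)
  "ysryhrrsqrq" → prefix "ysry" already present; 7 new (h, r, r, s, q, r, q)
  "ysryqsss" → prefix "ysryq" already present; 3 new (s, s, s)
  "ysryhr" → prefix "ysryhr" already present; 0 new (none)
  "ysryqyyqsy" → prefix "ysryq" already present; 5 new (y, y, q, s, y)
  "ysryrh" → prefix "ysry" already present; 2 new (r, h)
  "ysryq" → prefix "ysryq" already present; 0 new (none)
  "ysrysrhyr" → prefix "ysrys" already present; 4 new (r, h, y, r)
  "ysryhhqsrrr" → prefix "ysryh" already present; 6 new (h, q, s, r, r, r)
  "ysryssqqs" → prefix "ysrys" already present; 4 new (s, q, q, s)
  "ysryhrsqysr" → prefix "ysryhr" already present; 5 new (s, q, y, s, r)
  "ysryr" → prefix "ysryr" already present; 0 new (none)
  "ysryyrsy" → prefix "ysryy" already present; 3 new (r, s, y)
  "ysryy" → prefix "ysryy" already present; 0 new (none)
  "ysryqh" → prefix "ysryqh" already present; 0 new (none)
  "ysrys" → prefix "ysrys" already present; 0 new (none)
Total nodes = 6 + 6 + 6 + 4 + 7 + 3 + 0 + 5 + 2 + 0 + 4 + 6 + 4 + 5 + 0 + 3 + 0 + 0 + 0 = 61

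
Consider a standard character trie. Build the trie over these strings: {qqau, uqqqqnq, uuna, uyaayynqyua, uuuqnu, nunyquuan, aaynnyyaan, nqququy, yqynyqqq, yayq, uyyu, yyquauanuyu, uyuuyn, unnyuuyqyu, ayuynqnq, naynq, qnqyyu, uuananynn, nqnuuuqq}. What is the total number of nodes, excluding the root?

Insert word by word; a character creates a node only if that edge doesn't already exist:
  "qqau" → 4 new (q, q, a, u)
  "uqqqqnq" → 7 new (u, q, q, q, q, n, q)
  "uuna" → prefix "u" already present; 3 new (u, n, a)
  "uyaayynqyua" → prefix "u" already present; 10 new (y, a, a, y, y, n, q, y, u, a)
  "uuuqnu" → prefix "uu" already present; 4 new (u, q, n, u)
  "nunyquuan" → 9 new (n, u, n, y, q, u, u, a, n)
  "aaynnyyaan" → 10 new (a, a, y, n, n, y, y, a, a, n)
  "nqququy" → prefix "n" already present; 6 new (q, q, u, q, u, y)
  "yqynyqqq" → 8 new (y, q, y, n, y, q, q, q)
  "yayq" → prefix "y" already present; 3 new (a, y, q)
  "uyyu" → prefix "uy" already present; 2 new (y, u)
  "yyquauanuyu" → prefix "y" already present; 10 new (y, q, u, a, u, a, n, u, y, u)
  "uyuuyn" → prefix "uy" already present; 4 new (u, u, y, n)
  "unnyuuyqyu" → prefix "u" already present; 9 new (n, n, y, u, u, y, q, y, u)
  "ayuynqnq" → prefix "a" already present; 7 new (y, u, y, n, q, n, q)
  "naynq" → prefix "n" already present; 4 new (a, y, n, q)
  "qnqyyu" → prefix "q" already present; 5 new (n, q, y, y, u)
  "uuananynn" → prefix "uu" already present; 7 new (a, n, a, n, y, n, n)
  "nqnuuuqq" → prefix "nq" already present; 6 new (n, u, u, u, q, q)
Total nodes = 4 + 7 + 3 + 10 + 4 + 9 + 10 + 6 + 8 + 3 + 2 + 10 + 4 + 9 + 7 + 4 + 5 + 7 + 6 = 118

118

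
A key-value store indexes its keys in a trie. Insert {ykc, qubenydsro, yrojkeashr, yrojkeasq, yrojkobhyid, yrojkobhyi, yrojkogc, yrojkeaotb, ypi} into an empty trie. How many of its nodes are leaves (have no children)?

Leaves are exactly the stored words that no other stored word extends.
Those words: "qubenydsro", "ykc", "ypi", "yrojkeaotb", "yrojkeashr", "yrojkeasq", "yrojkobhyid", "yrojkogc"
Leaf count: 8

8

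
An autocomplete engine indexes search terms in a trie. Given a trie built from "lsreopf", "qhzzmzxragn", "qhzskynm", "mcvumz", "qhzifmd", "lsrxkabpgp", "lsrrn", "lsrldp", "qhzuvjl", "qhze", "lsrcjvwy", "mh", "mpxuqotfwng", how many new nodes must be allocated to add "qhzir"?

1

Walking "qhzir" from the root, the first 4 characters ("qhzi") follow existing edges; "r" is the first miss.
So 5 − 4 = 1 new nodes.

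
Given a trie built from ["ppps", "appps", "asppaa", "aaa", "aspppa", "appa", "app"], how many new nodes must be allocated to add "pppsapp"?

The longest prefix of "pppsapp" already in the trie is "ppps" (length 4).
New nodes needed: |"pppsapp"| − 4 = 7 − 4 = 3.

3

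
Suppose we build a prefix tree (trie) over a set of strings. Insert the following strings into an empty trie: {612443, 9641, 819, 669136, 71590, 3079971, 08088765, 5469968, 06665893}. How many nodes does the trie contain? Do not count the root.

52

Insert word by word; a character creates a node only if that edge doesn't already exist:
  "612443" → 6 new (6, 1, 2, 4, 4, 3)
  "9641" → 4 new (9, 6, 4, 1)
  "819" → 3 new (8, 1, 9)
  "669136" → prefix "6" already present; 5 new (6, 9, 1, 3, 6)
  "71590" → 5 new (7, 1, 5, 9, 0)
  "3079971" → 7 new (3, 0, 7, 9, 9, 7, 1)
  "08088765" → 8 new (0, 8, 0, 8, 8, 7, 6, 5)
  "5469968" → 7 new (5, 4, 6, 9, 9, 6, 8)
  "06665893" → prefix "0" already present; 7 new (6, 6, 6, 5, 8, 9, 3)
Total nodes = 6 + 4 + 3 + 5 + 5 + 7 + 8 + 7 + 7 = 52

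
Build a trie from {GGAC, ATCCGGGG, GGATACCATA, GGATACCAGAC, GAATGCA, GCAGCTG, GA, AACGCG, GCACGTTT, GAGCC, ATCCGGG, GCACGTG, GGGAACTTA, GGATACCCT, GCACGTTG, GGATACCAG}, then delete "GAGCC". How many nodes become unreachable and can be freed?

A node on "GAGCC"'s path can go only if nothing else ends at it or branches off below it.
The suffix "GCC" (3 nodes) is used only by "GAGCC"; the node for "GA" still has the child "A", so pruning stops there.
Nodes removed: 3

3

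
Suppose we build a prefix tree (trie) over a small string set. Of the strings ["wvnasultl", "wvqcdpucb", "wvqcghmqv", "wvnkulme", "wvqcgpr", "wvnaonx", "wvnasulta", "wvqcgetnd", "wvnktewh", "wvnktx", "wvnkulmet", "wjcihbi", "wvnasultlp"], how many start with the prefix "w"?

Traverse to the node for "w", then collect every word in that subtree.
Words under "w": wjcihbi, wvnaonx, wvnasulta, wvnasultl, wvnasultlp, wvnktewh, wvnktx, wvnkulme, wvnkulmet, wvqcdpucb, wvqcgetnd, wvqcghmqv, wvqcgpr
Count: 13

13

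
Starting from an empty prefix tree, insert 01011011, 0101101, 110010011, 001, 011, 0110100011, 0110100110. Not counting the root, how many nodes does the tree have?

Count nodes per top-level branch (shared prefixes stored once):
  '0'-branch (001, 0101101, 01011011, 011, 0110100011, 0110100110): 21 nodes
  '1'-branch (110010011): 9 nodes
Sum: 30

30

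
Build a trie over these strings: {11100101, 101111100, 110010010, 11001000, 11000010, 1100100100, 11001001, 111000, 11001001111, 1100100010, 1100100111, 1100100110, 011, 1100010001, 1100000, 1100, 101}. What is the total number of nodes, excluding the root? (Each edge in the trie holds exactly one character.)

Count nodes per top-level branch (shared prefixes stored once):
  '0'-branch (011): 3 nodes
  '1'-branch (101, 101111100, 1100, 1100000, 11000010, 1100010001, 11001000, 1100100010, 11001001, 110010010, 1100100100, 1100100110, 1100100111, 11001001111, 111000, 11100101): 42 nodes
Sum: 45

45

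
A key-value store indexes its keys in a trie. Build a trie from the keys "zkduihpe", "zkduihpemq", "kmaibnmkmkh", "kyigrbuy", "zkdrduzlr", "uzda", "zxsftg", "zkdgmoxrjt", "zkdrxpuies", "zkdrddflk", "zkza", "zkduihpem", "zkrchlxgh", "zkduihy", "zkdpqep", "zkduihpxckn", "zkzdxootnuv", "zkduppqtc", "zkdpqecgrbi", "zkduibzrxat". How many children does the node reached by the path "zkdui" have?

Follow the path "zkdui" to its node, then look at its outgoing edges.
Distinct next characters after "zkdui": b, h.
That node has 2 child edges.

2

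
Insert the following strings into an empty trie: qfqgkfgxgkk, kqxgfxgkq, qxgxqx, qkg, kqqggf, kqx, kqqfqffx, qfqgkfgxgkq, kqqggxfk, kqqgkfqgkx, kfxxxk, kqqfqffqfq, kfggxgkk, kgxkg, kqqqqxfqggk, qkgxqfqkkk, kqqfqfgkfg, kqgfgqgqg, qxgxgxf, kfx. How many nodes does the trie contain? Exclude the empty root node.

93

Insert word by word; a character creates a node only if that edge doesn't already exist:
  "qfqgkfgxgkk" → 11 new (q, f, q, g, k, f, g, x, g, k, k)
  "kqxgfxgkq" → 9 new (k, q, x, g, f, x, g, k, q)
  "qxgxqx" → prefix "q" already present; 5 new (x, g, x, q, x)
  "qkg" → prefix "q" already present; 2 new (k, g)
  "kqqggf" → prefix "kq" already present; 4 new (q, g, g, f)
  "kqx" → prefix "kqx" already present; 0 new (none)
  "kqqfqffx" → prefix "kqq" already present; 5 new (f, q, f, f, x)
  "qfqgkfgxgkq" → prefix "qfqgkfgxgk" already present; 1 new (q)
  "kqqggxfk" → prefix "kqqgg" already present; 3 new (x, f, k)
  "kqqgkfqgkx" → prefix "kqqg" already present; 6 new (k, f, q, g, k, x)
  "kfxxxk" → prefix "k" already present; 5 new (f, x, x, x, k)
  "kqqfqffqfq" → prefix "kqqfqff" already present; 3 new (q, f, q)
  "kfggxgkk" → prefix "kf" already present; 6 new (g, g, x, g, k, k)
  "kgxkg" → prefix "k" already present; 4 new (g, x, k, g)
  "kqqqqxfqggk" → prefix "kqq" already present; 8 new (q, q, x, f, q, g, g, k)
  "qkgxqfqkkk" → prefix "qkg" already present; 7 new (x, q, f, q, k, k, k)
  "kqqfqfgkfg" → prefix "kqqfqf" already present; 4 new (g, k, f, g)
  "kqgfgqgqg" → prefix "kq" already present; 7 new (g, f, g, q, g, q, g)
  "qxgxgxf" → prefix "qxgx" already present; 3 new (g, x, f)
  "kfx" → prefix "kfx" already present; 0 new (none)
Total nodes = 11 + 9 + 5 + 2 + 4 + 0 + 5 + 1 + 3 + 6 + 5 + 3 + 6 + 4 + 8 + 7 + 4 + 7 + 3 + 0 = 93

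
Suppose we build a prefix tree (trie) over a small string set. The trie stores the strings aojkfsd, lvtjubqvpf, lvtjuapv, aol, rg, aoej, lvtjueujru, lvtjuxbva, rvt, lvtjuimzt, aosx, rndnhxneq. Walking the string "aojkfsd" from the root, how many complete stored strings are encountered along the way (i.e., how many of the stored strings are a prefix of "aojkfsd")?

1

Check each prefix of "aojkfsd" against the stored set — each match is an end-marker on the path.
Prefixes of the query that are stored words: "aojkfsd"
Count: 1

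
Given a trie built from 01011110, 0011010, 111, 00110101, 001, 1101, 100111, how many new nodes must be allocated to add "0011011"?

1

The longest prefix of "0011011" already in the trie is "001101" (length 6).
Each of the 1 remaining characters creates one node.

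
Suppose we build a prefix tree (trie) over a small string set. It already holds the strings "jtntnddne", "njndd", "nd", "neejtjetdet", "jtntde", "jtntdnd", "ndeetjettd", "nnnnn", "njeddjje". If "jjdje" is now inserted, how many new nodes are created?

The longest prefix of "jjdje" already in the trie is "j" (length 1).
Each of the 4 remaining characters creates one node.

4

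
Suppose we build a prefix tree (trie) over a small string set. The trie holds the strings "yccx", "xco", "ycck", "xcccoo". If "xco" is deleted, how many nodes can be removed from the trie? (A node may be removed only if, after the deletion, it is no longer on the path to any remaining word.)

1

After clearing the end-marker at "xco", prune upward until reaching a node still needed by another word.
The suffix "o" (1 node) is used only by "xco"; the node for "xc" still has the child "c", so pruning stops there.
Nodes removed: 1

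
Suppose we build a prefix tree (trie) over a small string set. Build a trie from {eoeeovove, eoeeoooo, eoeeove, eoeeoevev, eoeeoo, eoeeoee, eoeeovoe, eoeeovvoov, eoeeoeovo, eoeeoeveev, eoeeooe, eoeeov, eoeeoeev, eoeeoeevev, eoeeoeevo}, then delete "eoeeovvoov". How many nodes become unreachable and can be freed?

4

Walk "eoeeovvoov" from the leaf back toward the root, removing each node that no remaining word uses.
The suffix "voov" (4 nodes) is used only by "eoeeovvoov"; the node for "eoeeov" still has the child "o", so pruning stops there.
Nodes removed: 4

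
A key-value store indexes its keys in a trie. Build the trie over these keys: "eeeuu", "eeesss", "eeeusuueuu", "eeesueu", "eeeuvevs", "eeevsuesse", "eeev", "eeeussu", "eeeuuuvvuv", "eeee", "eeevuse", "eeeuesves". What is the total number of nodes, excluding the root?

Insert word by word; a character creates a node only if that edge doesn't already exist:
  "eeeuu" → 5 new (e, e, e, u, u)
  "eeesss" → prefix "eee" already present; 3 new (s, s, s)
  "eeeusuueuu" → prefix "eeeu" already present; 6 new (s, u, u, e, u, u)
  "eeesueu" → prefix "eees" already present; 3 new (u, e, u)
  "eeeuvevs" → prefix "eeeu" already present; 4 new (v, e, v, s)
  "eeevsuesse" → prefix "eee" already present; 7 new (v, s, u, e, s, s, e)
  "eeev" → prefix "eeev" already present; 0 new (none)
  "eeeussu" → prefix "eeeus" already present; 2 new (s, u)
  "eeeuuuvvuv" → prefix "eeeuu" already present; 5 new (u, v, v, u, v)
  "eeee" → prefix "eee" already present; 1 new (e)
  "eeevuse" → prefix "eeev" already present; 3 new (u, s, e)
  "eeeuesves" → prefix "eeeu" already present; 5 new (e, s, v, e, s)
Total nodes = 5 + 3 + 6 + 3 + 4 + 7 + 0 + 2 + 5 + 1 + 3 + 5 = 44

44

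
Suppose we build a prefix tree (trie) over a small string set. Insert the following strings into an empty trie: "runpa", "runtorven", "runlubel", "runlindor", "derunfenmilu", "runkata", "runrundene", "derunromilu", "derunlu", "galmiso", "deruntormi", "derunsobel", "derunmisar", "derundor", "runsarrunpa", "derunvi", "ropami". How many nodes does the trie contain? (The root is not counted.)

For each word, the new-node count is its length minus the longest prefix already in the trie:
  "runpa" → 5 new (r, u, n, p, a)
  "runtorven" → prefix "run" already present; 6 new (t, o, r, v, e, n)
  "runlubel" → prefix "run" already present; 5 new (l, u, b, e, l)
  "runlindor" → prefix "runl" already present; 5 new (i, n, d, o, r)
  "derunfenmilu" → 12 new (d, e, r, u, n, f, e, n, m, i, l, u)
  "runkata" → prefix "run" already present; 4 new (k, a, t, a)
  "runrundene" → prefix "run" already present; 7 new (r, u, n, d, e, n, e)
  "derunromilu" → prefix "derun" already present; 6 new (r, o, m, i, l, u)
  "derunlu" → prefix "derun" already present; 2 new (l, u)
  "galmiso" → 7 new (g, a, l, m, i, s, o)
  "deruntormi" → prefix "derun" already present; 5 new (t, o, r, m, i)
  "derunsobel" → prefix "derun" already present; 5 new (s, o, b, e, l)
  "derunmisar" → prefix "derun" already present; 5 new (m, i, s, a, r)
  "derundor" → prefix "derun" already present; 3 new (d, o, r)
  "runsarrunpa" → prefix "run" already present; 8 new (s, a, r, r, u, n, p, a)
  "derunvi" → prefix "derun" already present; 2 new (v, i)
  "ropami" → prefix "r" already present; 5 new (o, p, a, m, i)
Total nodes = 5 + 6 + 5 + 5 + 12 + 4 + 7 + 6 + 2 + 7 + 5 + 5 + 5 + 3 + 8 + 2 + 5 = 92

92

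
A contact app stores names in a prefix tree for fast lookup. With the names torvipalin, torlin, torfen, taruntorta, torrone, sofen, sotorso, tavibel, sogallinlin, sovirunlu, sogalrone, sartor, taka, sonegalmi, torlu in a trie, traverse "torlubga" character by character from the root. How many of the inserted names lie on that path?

1

Check each prefix of "torlubga" against the stored set — each match is an end-marker on the path.
Prefixes of the query that are stored words: "torlu"
Count: 1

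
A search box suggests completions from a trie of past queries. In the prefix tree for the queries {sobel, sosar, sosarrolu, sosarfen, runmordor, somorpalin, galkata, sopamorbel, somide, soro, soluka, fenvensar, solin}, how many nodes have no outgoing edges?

12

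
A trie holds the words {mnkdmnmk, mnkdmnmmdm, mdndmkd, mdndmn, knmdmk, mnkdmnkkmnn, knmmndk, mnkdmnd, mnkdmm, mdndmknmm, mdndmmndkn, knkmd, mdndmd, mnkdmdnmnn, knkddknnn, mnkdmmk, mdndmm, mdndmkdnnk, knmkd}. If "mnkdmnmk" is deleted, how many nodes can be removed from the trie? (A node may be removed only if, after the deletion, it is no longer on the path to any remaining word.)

Walk "mnkdmnmk" from the leaf back toward the root, removing each node that no remaining word uses.
The suffix "k" (1 node) is used only by "mnkdmnmk"; the node for "mnkdmnm" still has the child "m", so pruning stops there.
Nodes removed: 1

1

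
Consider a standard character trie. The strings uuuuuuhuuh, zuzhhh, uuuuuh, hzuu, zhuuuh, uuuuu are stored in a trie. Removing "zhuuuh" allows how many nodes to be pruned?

5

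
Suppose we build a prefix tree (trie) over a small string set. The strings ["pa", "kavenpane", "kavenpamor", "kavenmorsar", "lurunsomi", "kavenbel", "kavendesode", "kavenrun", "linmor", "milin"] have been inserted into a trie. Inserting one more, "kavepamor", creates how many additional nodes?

"kave" is already a path in the trie; the remaining "pamor" must be added.
So 9 − 4 = 5 new nodes.

5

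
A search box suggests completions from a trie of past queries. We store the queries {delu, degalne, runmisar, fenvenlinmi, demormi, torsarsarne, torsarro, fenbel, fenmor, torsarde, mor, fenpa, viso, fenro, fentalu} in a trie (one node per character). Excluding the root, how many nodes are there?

69

Insert word by word; a character creates a node only if that edge doesn't already exist:
  "delu" → 4 new (d, e, l, u)
  "degalne" → prefix "de" already present; 5 new (g, a, l, n, e)
  "runmisar" → 8 new (r, u, n, m, i, s, a, r)
  "fenvenlinmi" → 11 new (f, e, n, v, e, n, l, i, n, m, i)
  "demormi" → prefix "de" already present; 5 new (m, o, r, m, i)
  "torsarsarne" → 11 new (t, o, r, s, a, r, s, a, r, n, e)
  "torsarro" → prefix "torsar" already present; 2 new (r, o)
  "fenbel" → prefix "fen" already present; 3 new (b, e, l)
  "fenmor" → prefix "fen" already present; 3 new (m, o, r)
  "torsarde" → prefix "torsar" already present; 2 new (d, e)
  "mor" → 3 new (m, o, r)
  "fenpa" → prefix "fen" already present; 2 new (p, a)
  "viso" → 4 new (v, i, s, o)
  "fenro" → prefix "fen" already present; 2 new (r, o)
  "fentalu" → prefix "fen" already present; 4 new (t, a, l, u)
Total nodes = 4 + 5 + 8 + 11 + 5 + 11 + 2 + 3 + 3 + 2 + 3 + 2 + 4 + 2 + 4 = 69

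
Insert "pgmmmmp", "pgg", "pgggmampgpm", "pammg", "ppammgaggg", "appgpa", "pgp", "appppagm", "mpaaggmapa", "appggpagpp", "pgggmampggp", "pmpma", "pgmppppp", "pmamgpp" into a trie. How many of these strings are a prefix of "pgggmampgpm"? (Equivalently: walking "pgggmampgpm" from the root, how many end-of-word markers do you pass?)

2

Traverse "pgggmampgpm" character by character; count nodes along the way that are marked as word ends.
Prefixes of the query that are stored words: "pgg", "pgggmampgpm"
Count: 2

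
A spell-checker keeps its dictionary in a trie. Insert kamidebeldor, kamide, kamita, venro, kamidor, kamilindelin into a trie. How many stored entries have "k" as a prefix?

Walk to "k"; the words in its subtree are exactly those with that prefix.
Matches: "kamide", "kamidebeldor", "kamidor", "kamilindelin", "kamita"
Count: 5

5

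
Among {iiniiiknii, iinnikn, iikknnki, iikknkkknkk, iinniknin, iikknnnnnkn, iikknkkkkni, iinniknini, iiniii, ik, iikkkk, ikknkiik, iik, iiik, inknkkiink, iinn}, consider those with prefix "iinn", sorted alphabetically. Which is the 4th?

Filter for "iinn…" and sort: "iinn", "iinnikn", "iinniknin", "iinniknini"
Position 4: iinniknini

iinniknini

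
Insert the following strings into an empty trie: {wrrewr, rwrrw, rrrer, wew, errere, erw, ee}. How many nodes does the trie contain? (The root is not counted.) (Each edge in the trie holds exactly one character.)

25

For each word, the new-node count is its length minus the longest prefix already in the trie:
  "wrrewr" → 6 new (w, r, r, e, w, r)
  "rwrrw" → 5 new (r, w, r, r, w)
  "rrrer" → prefix "r" already present; 4 new (r, r, e, r)
  "wew" → prefix "w" already present; 2 new (e, w)
  "errere" → 6 new (e, r, r, e, r, e)
  "erw" → prefix "er" already present; 1 new (w)
  "ee" → prefix "e" already present; 1 new (e)
Total nodes = 6 + 5 + 4 + 2 + 6 + 1 + 1 = 25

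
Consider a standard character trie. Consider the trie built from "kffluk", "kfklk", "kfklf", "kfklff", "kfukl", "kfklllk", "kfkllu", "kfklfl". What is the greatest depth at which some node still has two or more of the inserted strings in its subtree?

5

Equivalently: take the maximum, over all pairs, of their longest common prefix length.
e.g. "kfklf" and "kfklff" share the prefix "kfklf" of length 5; no pair shares a longer one.
Longest shared-prefix length: 5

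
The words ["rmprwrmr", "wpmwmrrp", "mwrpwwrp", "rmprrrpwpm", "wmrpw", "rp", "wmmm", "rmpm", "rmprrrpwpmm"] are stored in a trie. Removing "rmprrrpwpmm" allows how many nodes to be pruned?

1

A node on "rmprrrpwpmm"'s path can go only if nothing else ends at it or branches off below it.
The suffix "m" (1 node) is used only by "rmprrrpwpmm"; "rmprrrpwpm" is itself a stored word, so pruning stops there.
Nodes removed: 1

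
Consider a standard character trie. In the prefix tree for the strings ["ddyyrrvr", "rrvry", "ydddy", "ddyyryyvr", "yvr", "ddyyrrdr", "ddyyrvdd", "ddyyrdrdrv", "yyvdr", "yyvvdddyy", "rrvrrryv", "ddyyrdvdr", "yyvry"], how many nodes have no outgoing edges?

A leaf is a node with no children — equivalently, the end of a word that is not a proper prefix of any other stored word.
Those words: "ddyyrdrdrv", "ddyyrdvdr", "ddyyrrdr", "ddyyrrvr", "ddyyrvdd", "ddyyryyvr", "rrvrrryv", "rrvry", "ydddy", "yvr", "yyvdr", "yyvry", "yyvvdddyy"
Leaf count: 13

13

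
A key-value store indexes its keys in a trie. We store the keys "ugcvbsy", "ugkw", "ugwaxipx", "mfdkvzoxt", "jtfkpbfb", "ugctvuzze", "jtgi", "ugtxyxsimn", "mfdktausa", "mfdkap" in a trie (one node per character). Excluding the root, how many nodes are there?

55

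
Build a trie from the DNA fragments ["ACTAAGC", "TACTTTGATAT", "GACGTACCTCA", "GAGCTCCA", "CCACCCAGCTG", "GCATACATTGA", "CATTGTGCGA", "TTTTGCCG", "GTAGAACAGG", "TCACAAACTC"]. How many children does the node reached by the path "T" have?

3

Walk "T" from the root, arriving at one node.
Characters that immediately follow "T" among the stored strings: {A, C, T}.
That node has 3 child edges.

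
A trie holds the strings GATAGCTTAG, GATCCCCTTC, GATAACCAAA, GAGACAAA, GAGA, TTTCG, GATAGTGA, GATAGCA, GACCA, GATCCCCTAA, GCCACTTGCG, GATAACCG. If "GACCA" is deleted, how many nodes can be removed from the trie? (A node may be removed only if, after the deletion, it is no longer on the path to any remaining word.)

A node on "GACCA"'s path can go only if nothing else ends at it or branches off below it.
The suffix "CCA" (3 nodes) is used only by "GACCA"; the node for "GA" still has the child "T", so pruning stops there.
Nodes removed: 3

3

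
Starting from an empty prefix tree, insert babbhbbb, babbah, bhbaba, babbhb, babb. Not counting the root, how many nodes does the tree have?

Trie structure (* marks end of a word):
(root)
└─ b
   ├─ a
   │  └─ b
   │     └─ b *
   │        ├─ a
   │        │  └─ h *
   │        └─ h
   │           └─ b *
   │              └─ b
   │                 └─ b *
   └─ h
      └─ b
         └─ a
            └─ b
               └─ a *
Counting every labelled node above: 15.

15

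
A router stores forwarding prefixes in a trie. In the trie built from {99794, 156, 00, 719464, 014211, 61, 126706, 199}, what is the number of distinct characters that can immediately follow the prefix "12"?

1

Follow the path "12" to its node, then look at its outgoing edges.
Distinct next characters after "12": 6.
That node has 1 child edge.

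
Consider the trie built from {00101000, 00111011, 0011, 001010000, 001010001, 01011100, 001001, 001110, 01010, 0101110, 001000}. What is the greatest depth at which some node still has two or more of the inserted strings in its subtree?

8

Equivalently: take the maximum, over all pairs, of their longest common prefix length.
e.g. "00101000" and "001010000" share the prefix "00101000" of length 8; no pair shares a longer one.
Longest shared-prefix length: 8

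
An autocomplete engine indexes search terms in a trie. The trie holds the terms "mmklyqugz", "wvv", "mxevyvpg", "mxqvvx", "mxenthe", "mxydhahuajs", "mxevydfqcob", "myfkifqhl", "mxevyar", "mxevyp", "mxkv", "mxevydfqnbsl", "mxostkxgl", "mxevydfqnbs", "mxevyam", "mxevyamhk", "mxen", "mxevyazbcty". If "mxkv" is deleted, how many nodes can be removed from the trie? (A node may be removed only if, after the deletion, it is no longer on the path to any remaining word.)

After clearing the end-marker at "mxkv", prune upward until reaching a node still needed by another word.
The suffix "kv" (2 nodes) is used only by "mxkv"; the node for "mx" still has the child "e", so pruning stops there.
Nodes removed: 2

2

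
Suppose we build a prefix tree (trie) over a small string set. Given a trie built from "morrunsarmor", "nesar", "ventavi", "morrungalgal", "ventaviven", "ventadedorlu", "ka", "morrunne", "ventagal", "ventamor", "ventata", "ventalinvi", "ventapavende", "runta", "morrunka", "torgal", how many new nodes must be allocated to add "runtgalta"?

5

The longest prefix of "runtgalta" already in the trie is "runt" (length 4).
So 9 − 4 = 5 new nodes.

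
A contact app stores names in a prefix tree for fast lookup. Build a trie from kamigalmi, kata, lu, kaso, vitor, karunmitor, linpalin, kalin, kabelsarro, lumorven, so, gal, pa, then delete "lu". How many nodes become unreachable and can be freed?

0

A node on "lu"'s path can go only if nothing else ends at it or branches off below it.
Every node on "lu" is still needed (e.g. by "lumorven"), so nothing is freed.
Nodes removed: 0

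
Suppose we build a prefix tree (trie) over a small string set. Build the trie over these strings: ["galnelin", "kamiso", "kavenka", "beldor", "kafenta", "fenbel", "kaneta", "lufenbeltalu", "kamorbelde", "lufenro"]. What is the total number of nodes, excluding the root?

61

Insert word by word; a character creates a node only if that edge doesn't already exist:
  "galnelin" → 8 new (g, a, l, n, e, l, i, n)
  "kamiso" → 6 new (k, a, m, i, s, o)
  "kavenka" → prefix "ka" already present; 5 new (v, e, n, k, a)
  "beldor" → 6 new (b, e, l, d, o, r)
  "kafenta" → prefix "ka" already present; 5 new (f, e, n, t, a)
  "fenbel" → 6 new (f, e, n, b, e, l)
  "kaneta" → prefix "ka" already present; 4 new (n, e, t, a)
  "lufenbeltalu" → 12 new (l, u, f, e, n, b, e, l, t, a, l, u)
  "kamorbelde" → prefix "kam" already present; 7 new (o, r, b, e, l, d, e)
  "lufenro" → prefix "lufen" already present; 2 new (r, o)
Total nodes = 8 + 6 + 5 + 6 + 5 + 6 + 4 + 12 + 7 + 2 = 61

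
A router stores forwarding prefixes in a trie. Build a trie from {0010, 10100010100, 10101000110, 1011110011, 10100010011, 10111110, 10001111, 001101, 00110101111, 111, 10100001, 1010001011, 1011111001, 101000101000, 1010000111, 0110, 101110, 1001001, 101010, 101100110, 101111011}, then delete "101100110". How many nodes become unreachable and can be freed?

Walk "101100110" from the leaf back toward the root, removing each node that no remaining word uses.
The suffix "00110" (5 nodes) is used only by "101100110"; the node for "1011" still has the child "1", so pruning stops there.
Nodes removed: 5

5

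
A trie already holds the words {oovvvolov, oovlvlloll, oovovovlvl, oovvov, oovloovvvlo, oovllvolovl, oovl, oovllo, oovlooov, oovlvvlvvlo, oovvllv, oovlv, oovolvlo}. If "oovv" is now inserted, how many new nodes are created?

0

"oovv" is already a full path in the trie; only an end-marker is added.
No new nodes are needed: 0.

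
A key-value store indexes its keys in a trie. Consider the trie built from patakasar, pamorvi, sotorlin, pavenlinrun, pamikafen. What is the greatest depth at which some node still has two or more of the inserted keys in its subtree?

3

Look for the deepest trie node that still has at least two words in its subtree.
e.g. "pamikafen" and "pamorvi" share the prefix "pam" of length 3; no pair shares a longer one.
Longest shared-prefix length: 3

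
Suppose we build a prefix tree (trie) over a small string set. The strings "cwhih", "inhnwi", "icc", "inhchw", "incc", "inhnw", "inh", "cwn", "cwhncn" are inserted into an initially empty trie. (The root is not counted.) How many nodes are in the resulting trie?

22

Trace insertions, counting only characters that open a new branch:
  "cwhih" → 5 new (c, w, h, i, h)
  "inhnwi" → 6 new (i, n, h, n, w, i)
  "icc" → prefix "i" already present; 2 new (c, c)
  "inhchw" → prefix "inh" already present; 3 new (c, h, w)
  "incc" → prefix "in" already present; 2 new (c, c)
  "inhnw" → prefix "inhnw" already present; 0 new (none)
  "inh" → prefix "inh" already present; 0 new (none)
  "cwn" → prefix "cw" already present; 1 new (n)
  "cwhncn" → prefix "cwh" already present; 3 new (n, c, n)
Total nodes = 5 + 6 + 2 + 3 + 2 + 0 + 0 + 1 + 3 = 22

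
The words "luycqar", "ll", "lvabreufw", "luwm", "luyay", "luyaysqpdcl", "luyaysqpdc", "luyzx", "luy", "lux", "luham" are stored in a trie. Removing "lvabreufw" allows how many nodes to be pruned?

After clearing the end-marker at "lvabreufw", prune upward until reaching a node still needed by another word.
The suffix "vabreufw" (8 nodes) is used only by "lvabreufw"; the node for "l" still has the child "u", so pruning stops there.
Nodes removed: 8

8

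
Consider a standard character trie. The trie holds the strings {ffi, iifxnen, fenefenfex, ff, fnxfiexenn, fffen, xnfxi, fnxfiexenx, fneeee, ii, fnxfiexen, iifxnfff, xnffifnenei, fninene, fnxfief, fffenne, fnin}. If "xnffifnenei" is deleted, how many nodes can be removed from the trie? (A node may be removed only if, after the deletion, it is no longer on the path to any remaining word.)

After clearing the end-marker at "xnffifnenei", prune upward until reaching a node still needed by another word.
The suffix "fifnenei" (8 nodes) is used only by "xnffifnenei"; the node for "xnf" still has the child "x", so pruning stops there.
Nodes removed: 8

8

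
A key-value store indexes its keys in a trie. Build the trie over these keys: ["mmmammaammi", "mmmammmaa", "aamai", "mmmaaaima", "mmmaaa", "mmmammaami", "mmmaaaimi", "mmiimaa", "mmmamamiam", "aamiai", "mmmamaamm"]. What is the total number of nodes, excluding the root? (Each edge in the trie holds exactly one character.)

Insert word by word; a character creates a node only if that edge doesn't already exist:
  "mmmammaammi" → 11 new (m, m, m, a, m, m, a, a, m, m, i)
  "mmmammmaa" → prefix "mmmamm" already present; 3 new (m, a, a)
  "aamai" → 5 new (a, a, m, a, i)
  "mmmaaaima" → prefix "mmma" already present; 5 new (a, a, i, m, a)
  "mmmaaa" → prefix "mmmaaa" already present; 0 new (none)
  "mmmammaami" → prefix "mmmammaam" already present; 1 new (i)
  "mmmaaaimi" → prefix "mmmaaaim" already present; 1 new (i)
  "mmiimaa" → prefix "mm" already present; 5 new (i, i, m, a, a)
  "mmmamamiam" → prefix "mmmam" already present; 5 new (a, m, i, a, m)
  "aamiai" → prefix "aam" already present; 3 new (i, a, i)
  "mmmamaamm" → prefix "mmmama" already present; 3 new (a, m, m)
Total nodes = 11 + 3 + 5 + 5 + 0 + 1 + 1 + 5 + 5 + 3 + 3 = 42

42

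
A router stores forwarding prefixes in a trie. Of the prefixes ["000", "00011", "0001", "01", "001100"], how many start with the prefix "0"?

Traverse to the node for "0", then collect every word in that subtree.
Words under "0": 000, 0001, 00011, 001100, 01
Count: 5

5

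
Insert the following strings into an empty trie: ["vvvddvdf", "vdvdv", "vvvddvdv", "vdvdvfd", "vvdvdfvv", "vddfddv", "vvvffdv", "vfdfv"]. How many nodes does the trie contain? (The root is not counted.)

Trie structure (* marks end of a word):
(root)
└─ v
   ├─ d
   │  ├─ d
   │  │  └─ f
   │  │     └─ d
   │  │        └─ d
   │  │           └─ v *
   │  └─ v
   │     └─ d
   │        └─ v *
   │           └─ f
   │              └─ d *
   ├─ f
   │  └─ d
   │     └─ f
   │        └─ v *
   └─ v
      ├─ d
      │  └─ v
      │     └─ d
      │        └─ f
      │           └─ v
      │              └─ v *
      └─ v
         ├─ d
         │  └─ d
         │     └─ v
         │        └─ d
         │           ├─ f *
         │           └─ v *
         └─ f
            └─ f
               └─ d
                  └─ v *
Counting every labelled node above: 34.

34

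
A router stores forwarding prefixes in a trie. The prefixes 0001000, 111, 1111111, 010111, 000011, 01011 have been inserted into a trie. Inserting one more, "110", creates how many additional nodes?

"11" is already a path in the trie; the remaining "0" must be added.
Each of the 1 remaining characters creates one node.

1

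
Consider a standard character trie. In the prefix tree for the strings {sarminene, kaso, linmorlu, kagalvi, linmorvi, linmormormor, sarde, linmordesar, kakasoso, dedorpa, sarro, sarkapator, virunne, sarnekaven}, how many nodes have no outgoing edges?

A leaf is a node with no children — equivalently, the end of a word that is not a proper prefix of any other stored word.
Those words: "dedorpa", "kagalvi", "kakasoso", "kaso", "linmordesar", "linmorlu", "linmormormor", "linmorvi", "sarde", "sarkapator", "sarminene", "sarnekaven", "sarro", "virunne"
Leaf count: 14

14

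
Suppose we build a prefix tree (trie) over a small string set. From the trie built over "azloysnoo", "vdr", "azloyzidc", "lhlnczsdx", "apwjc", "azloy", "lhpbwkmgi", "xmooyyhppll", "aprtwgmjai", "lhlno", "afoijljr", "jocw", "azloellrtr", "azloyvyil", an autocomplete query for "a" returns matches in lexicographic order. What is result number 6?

azloysnoo

Filter for "a…" and sort: "afoijljr", "aprtwgmjai", "apwjc", "azloellrtr", "azloy", "azloysnoo", "azloyvyil", "azloyzidc"
The 6th is azloysnoo.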